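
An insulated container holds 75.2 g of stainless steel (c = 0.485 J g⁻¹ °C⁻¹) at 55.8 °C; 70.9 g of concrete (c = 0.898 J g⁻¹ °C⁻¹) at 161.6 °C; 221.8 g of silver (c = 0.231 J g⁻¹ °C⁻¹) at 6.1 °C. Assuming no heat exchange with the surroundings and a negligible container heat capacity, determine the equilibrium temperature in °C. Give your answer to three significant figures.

Σ mᵢcᵢ(T − Tᵢ) = 0  ⇒  T = Σ mᵢcᵢTᵢ / Σ mᵢcᵢ
Σ mᵢcᵢ = 75.2×0.485 + 70.9×0.898 + 221.8×0.231 = 151.3760
Σ mᵢcᵢTᵢ = 36.472×55.8 + 63.6682×161.6 + 51.2358×6.1 = 12636
T = 12636 / 151.3760 = 83.47 °C

T_f = 83.5 °C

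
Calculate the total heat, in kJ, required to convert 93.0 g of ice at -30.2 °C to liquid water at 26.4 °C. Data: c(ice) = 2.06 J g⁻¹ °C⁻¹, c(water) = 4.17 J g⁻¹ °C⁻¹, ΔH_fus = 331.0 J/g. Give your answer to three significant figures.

q = 46.8 kJ

q1 (heat ice -30.2→0.0 °C): 93.0 × 2.06 × 30.2 = 5786 J
q2 (melt at 0 °C): 93.0 × 331.0 = 30783 J
q3 (heat water 0.0→26.4 °C): 93.0 × 4.17 × 26.4 = 10238 J
Total: 5786 + 30783 + 10238 = 46807 J = 46.8 kJ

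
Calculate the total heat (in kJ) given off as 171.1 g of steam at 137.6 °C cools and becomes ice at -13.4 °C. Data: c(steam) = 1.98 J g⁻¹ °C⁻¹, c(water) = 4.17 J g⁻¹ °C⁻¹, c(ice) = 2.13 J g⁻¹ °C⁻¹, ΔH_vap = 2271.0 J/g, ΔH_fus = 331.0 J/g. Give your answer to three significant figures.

q1 (cool steam 137.6→100 °C): 171.1 × 1.98 × 37.6 = 12738 J
q2 (condense at 100 °C): 171.1 × 2271.0 = 388568 J
q3 (cool water 100→0 °C): 171.1 × 4.17 × 100.0 = 71349 J
q4 (freeze at 0 °C): 171.1 × 331.0 = 56634 J
q5 (cool ice 0→-13.4 °C): 171.1 × 2.13 × 13.4 = 4884 J
Total: 12738 + 388568 + 71349 + 56634 + 4884 = 534173 J = 534 kJ

q = 534 kJ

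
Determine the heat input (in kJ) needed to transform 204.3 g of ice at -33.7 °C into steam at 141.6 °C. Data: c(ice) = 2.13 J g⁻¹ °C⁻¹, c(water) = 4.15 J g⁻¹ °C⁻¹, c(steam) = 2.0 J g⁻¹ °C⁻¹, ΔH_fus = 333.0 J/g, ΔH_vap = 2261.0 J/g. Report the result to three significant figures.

q = 646 kJ

q1 (heat ice -33.7→0.0 °C): 204.3 × 2.13 × 33.7 = 14665 J
q2 (melt at 0 °C): 204.3 × 333.0 = 68032 J
q3 (heat water 0.0→100.0 °C): 204.3 × 4.15 × 100.0 = 84785 J
q4 (vaporize at 100 °C): 204.3 × 2261.0 = 461922 J
q5 (heat steam 100.0→141.6 °C): 204.3 × 2.0 × 41.6 = 16998 J
Total: 14665 + 68032 + 84785 + 461922 + 16998 = 646402 J = 646 kJ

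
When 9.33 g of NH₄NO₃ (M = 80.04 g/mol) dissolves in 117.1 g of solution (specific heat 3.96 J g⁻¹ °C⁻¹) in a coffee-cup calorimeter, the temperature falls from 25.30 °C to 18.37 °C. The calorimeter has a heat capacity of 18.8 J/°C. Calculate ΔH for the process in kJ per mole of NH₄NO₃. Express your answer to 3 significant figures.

|ΔT| = |18.37 − 25.30| = 6.93 °C
|q_surr| = (117.1 × 3.96 + 18.8) × 6.93 = 482.516 × 6.93 = 3344 J
n(NH₄NO₃) = 9.33 / 80.04 = 0.1166 mol
Temperature fell, so q_rxn = +|q_surr| = 3.344 kJ
ΔH = q_rxn / n = 28.68 kJ/mol

ΔH = 28.7 kJ/mol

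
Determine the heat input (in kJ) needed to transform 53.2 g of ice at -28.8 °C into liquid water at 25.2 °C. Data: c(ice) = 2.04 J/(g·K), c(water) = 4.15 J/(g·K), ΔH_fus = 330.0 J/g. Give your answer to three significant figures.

q1 (heat ice -28.8→0.0 °C): 53.2 × 2.04 × 28.8 = 3126 J
q2 (melt at 0 °C): 53.2 × 330.0 = 17556 J
q3 (heat water 0.0→25.2 °C): 53.2 × 4.15 × 25.2 = 5564 J
Total: 3126 + 17556 + 5564 = 26246 J = 26.2 kJ

q = 26.2 kJ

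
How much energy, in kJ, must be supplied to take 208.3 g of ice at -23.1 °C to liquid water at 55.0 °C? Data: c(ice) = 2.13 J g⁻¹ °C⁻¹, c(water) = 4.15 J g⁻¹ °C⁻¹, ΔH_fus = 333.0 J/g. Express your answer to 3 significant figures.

q = 127 kJ

q1 (heat ice -23.1→0.0 °C): 208.3 × 2.13 × 23.1 = 10249 J
q2 (melt at 0 °C): 208.3 × 333.0 = 69364 J
q3 (heat water 0.0→55.0 °C): 208.3 × 4.15 × 55.0 = 47544 J
Total: 10249 + 69364 + 47544 = 127157 J = 127 kJ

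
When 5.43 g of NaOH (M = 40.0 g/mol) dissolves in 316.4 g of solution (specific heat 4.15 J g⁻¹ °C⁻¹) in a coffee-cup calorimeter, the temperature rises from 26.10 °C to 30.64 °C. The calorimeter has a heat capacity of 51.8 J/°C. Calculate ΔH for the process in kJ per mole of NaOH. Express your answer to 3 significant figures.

ΔH = -45.6 kJ/mol

|ΔT| = |30.64 − 26.10| = 4.54 °C
|q_surr| = (316.4 × 4.15 + 51.8) × 4.54 = 1364.86 × 4.54 = 6196 J
n(NaOH) = 5.43 / 40.0 = 0.1358 mol
Temperature rose, so q_rxn = −|q_surr| = -6.196 kJ
ΔH = q_rxn / n = -45.63 kJ/mol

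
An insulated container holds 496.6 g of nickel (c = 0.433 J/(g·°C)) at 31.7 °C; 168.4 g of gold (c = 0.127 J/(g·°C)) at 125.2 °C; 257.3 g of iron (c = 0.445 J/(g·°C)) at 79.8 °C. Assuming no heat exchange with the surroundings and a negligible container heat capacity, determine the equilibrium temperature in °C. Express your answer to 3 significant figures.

T_f = 53.1 °C

Σ mᵢcᵢ(T − Tᵢ) = 0  ⇒  T = Σ mᵢcᵢTᵢ / Σ mᵢcᵢ
Σ mᵢcᵢ = 496.6×0.433 + 168.4×0.127 + 257.3×0.445 = 350.9131
Σ mᵢcᵢTᵢ = 215.0278×31.7 + 21.3868×125.2 + 114.4985×79.8 = 18631
T = 18631 / 350.9131 = 53.09 °C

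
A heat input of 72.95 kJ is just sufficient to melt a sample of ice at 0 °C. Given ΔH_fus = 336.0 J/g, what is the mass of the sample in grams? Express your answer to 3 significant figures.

m = 217 g

m = q / ΔH_fus = 72950 J / 336.0 J/g = 217 g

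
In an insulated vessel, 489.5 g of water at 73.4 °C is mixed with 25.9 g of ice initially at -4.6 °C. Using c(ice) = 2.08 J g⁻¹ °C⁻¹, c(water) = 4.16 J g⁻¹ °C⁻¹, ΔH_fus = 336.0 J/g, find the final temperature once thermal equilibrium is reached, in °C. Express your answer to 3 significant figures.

Heat to bring ice to 0 °C and melt it: q₁ = 25.9×2.08×4.6 + 25.9×336.0 = 8950.2 J
Heat the water can supply cooling to 0 °C: 489.5×4.16×73.4 = 149466 J > q₁, so all ice melts.
Energy balance: 489.5×4.16×(73.4 − T) = 8950.2 + 25.9×4.16×(T − 0)
2036.32(73.4 − T) = 8950.2 + 107.744 T
149466 − 8950.2 = 2144.064 T
T = 140515.8 / 2144.064 = 65.54 °C

T_f = 65.5 °C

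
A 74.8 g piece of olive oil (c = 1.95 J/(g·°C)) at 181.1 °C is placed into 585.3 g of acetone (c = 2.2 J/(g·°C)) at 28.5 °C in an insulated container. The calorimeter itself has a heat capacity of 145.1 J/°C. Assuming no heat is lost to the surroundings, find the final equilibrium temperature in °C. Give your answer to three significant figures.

T_f = 42.6 °C

Heat lost by olive oil = heat gained by acetone + calorimeter.
(74.8)(1.95)(181.1 − T) = [(585.3)(2.2) + 145.1](T − 28.5)
145.86 (181.1 − T) = 1432.76 (T − 28.5)
26415 − 145.86 T = 1432.76 T − 40834
67249 = 1578.62 T
T = 42.60 °C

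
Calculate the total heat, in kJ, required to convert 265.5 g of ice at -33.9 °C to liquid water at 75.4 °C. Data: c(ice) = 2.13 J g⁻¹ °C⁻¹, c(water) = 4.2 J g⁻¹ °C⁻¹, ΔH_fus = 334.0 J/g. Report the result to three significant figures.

q = 192 kJ

q1 (heat ice -33.9→0.0 °C): 265.5 × 2.13 × 33.9 = 19171 J
q2 (melt at 0 °C): 265.5 × 334.0 = 88677 J
q3 (heat water 0.0→75.4 °C): 265.5 × 4.2 × 75.4 = 84079 J
Total: 19171 + 88677 + 84079 = 191927 J = 192 kJ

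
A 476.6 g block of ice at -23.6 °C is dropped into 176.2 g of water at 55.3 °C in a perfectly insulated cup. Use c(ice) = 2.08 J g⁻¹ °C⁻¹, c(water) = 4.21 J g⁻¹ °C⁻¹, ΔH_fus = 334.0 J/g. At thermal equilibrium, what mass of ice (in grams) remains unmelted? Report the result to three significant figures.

Heat to warm all ice to 0 °C: 476.6×2.08×23.6 = 23395 J
Heat released by water cooling to 0 °C: 176.2×4.21×55.3 = 41022 J
41022 J < 23395 + 476.6×334.0 = 182579.4 J, so not all ice melts; final T = 0 °C.
Heat left for melting: 41022 − 23395 = 17627 J
Mass melted = 17627 / 334.0 = 52.78 g
Ice remaining = 476.6 − 52.78 = 423.82 g

m_ice remaining = 424 g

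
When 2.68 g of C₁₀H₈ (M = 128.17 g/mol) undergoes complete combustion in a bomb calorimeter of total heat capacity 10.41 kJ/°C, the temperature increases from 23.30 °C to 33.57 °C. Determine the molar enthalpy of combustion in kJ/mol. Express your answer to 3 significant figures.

ΔH = -5110 kJ/mol

ΔT = 33.57 − 23.30 = 10.27 °C
q_cal = C_cal × ΔT = 10.41 × 10.27 = 106.9107 kJ
n = 2.68 / 128.17 = 0.02091 mol
q_rxn = −q_cal = -106.9107 kJ
ΔH = -106.9107 / 0.02091 = -5113 kJ/mol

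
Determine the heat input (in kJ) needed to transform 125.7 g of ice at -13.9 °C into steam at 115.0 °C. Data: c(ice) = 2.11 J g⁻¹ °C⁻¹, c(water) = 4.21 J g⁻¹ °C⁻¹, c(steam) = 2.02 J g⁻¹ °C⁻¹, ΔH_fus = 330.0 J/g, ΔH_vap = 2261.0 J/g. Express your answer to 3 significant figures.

q1 (heat ice -13.9→0.0 °C): 125.7 × 2.11 × 13.9 = 3687 J
q2 (melt at 0 °C): 125.7 × 330.0 = 41481 J
q3 (heat water 0.0→100.0 °C): 125.7 × 4.21 × 100.0 = 52920 J
q4 (vaporize at 100 °C): 125.7 × 2261.0 = 284208 J
q5 (heat steam 100.0→115.0 °C): 125.7 × 2.02 × 15.0 = 3809 J
Total: 3687 + 41481 + 52920 + 284208 + 3809 = 386105 J = 386 kJ

q = 386 kJ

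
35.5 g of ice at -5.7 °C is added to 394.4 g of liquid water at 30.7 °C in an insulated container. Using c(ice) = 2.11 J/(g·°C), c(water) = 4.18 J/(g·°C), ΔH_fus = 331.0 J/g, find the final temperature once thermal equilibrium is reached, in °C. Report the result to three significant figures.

T_f = 21.4 °C

Heat to bring ice to 0 °C and melt it: q₁ = 35.5×2.11×5.7 + 35.5×331.0 = 12177 J
Heat the water can supply cooling to 0 °C: 394.4×4.18×30.7 = 50611.8 J > q₁, so all ice melts.
Energy balance: 394.4×4.18×(30.7 − T) = 12177 + 35.5×4.18×(T − 0)
1648.592(30.7 − T) = 12177 + 148.39 T
50611.8 − 12177 = 1796.982 T
T = 38434.8 / 1796.982 = 21.39 °C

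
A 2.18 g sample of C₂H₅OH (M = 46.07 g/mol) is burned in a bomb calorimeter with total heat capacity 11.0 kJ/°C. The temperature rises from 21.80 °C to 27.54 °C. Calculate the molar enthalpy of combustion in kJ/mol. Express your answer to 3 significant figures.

ΔH = -1330 kJ/mol

ΔT = 27.54 − 21.80 = 5.74 °C
q_cal = C_cal × ΔT = 11.0 × 5.74 = 63.14 kJ
n = 2.18 / 46.07 = 0.04732 mol
q_rxn = −q_cal = -63.14 kJ
ΔH = -63.14 / 0.04732 = -1334 kJ/mol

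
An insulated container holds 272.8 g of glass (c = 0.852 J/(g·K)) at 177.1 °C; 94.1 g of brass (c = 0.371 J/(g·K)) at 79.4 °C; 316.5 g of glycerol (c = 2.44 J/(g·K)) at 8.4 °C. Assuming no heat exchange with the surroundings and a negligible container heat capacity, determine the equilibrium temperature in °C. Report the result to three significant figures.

T_f = 48.5 °C

Σ mᵢcᵢ(T − Tᵢ) = 0  ⇒  T = Σ mᵢcᵢTᵢ / Σ mᵢcᵢ
Σ mᵢcᵢ = 272.8×0.852 + 94.1×0.371 + 316.5×2.44 = 1039.5967
Σ mᵢcᵢTᵢ = 232.4256×177.1 + 34.9111×79.4 + 772.26×8.4 = 50421
T = 50421 / 1039.5967 = 48.50 °C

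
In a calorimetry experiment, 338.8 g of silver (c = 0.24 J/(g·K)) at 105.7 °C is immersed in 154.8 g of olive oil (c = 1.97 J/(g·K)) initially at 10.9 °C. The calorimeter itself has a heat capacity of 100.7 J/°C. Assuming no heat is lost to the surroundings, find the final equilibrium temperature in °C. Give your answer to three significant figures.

Heat lost by silver = heat gained by olive oil + calorimeter.
(338.8)(0.24)(105.7 − T) = [(154.8)(1.97) + 100.7](T − 10.9)
81.312 (105.7 − T) = 405.656 (T − 10.9)
8594.7 − 81.312 T = 405.656 T − 4421.7
13016.4 = 486.968 T
T = 26.73 °C

T_f = 26.7 °C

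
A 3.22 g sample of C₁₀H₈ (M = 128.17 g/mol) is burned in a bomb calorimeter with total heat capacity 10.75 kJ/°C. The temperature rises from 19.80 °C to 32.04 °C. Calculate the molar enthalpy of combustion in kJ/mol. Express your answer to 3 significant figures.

ΔH = -5240 kJ/mol

ΔT = 32.04 − 19.80 = 12.24 °C
q_cal = C_cal × ΔT = 10.75 × 12.24 = 131.58 kJ
n = 3.22 / 128.17 = 0.02512 mol
q_rxn = −q_cal = -131.58 kJ
ΔH = -131.58 / 0.02512 = -5238 kJ/mol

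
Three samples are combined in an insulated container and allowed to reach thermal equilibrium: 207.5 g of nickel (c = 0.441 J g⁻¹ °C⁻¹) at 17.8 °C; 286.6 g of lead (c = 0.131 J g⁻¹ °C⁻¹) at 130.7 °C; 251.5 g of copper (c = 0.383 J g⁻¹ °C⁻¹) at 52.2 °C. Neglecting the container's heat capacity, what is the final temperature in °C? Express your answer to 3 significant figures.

T_f = 51.3 °C

Σ mᵢcᵢ(T − Tᵢ) = 0  ⇒  T = Σ mᵢcᵢTᵢ / Σ mᵢcᵢ
Σ mᵢcᵢ = 207.5×0.441 + 286.6×0.131 + 251.5×0.383 = 225.3766
Σ mᵢcᵢTᵢ = 91.5075×17.8 + 37.5446×130.7 + 96.3245×52.2 = 11564
T = 11564 / 225.3766 = 51.31 °C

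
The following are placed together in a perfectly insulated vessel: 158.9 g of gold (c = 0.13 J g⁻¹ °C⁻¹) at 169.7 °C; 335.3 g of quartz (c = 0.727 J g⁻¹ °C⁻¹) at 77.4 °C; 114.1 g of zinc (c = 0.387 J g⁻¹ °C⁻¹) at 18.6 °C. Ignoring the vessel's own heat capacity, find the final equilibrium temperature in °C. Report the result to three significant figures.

Σ mᵢcᵢ(T − Tᵢ) = 0  ⇒  T = Σ mᵢcᵢTᵢ / Σ mᵢcᵢ
Σ mᵢcᵢ = 158.9×0.13 + 335.3×0.727 + 114.1×0.387 = 308.5768
Σ mᵢcᵢTᵢ = 20.657×169.7 + 243.7631×77.4 + 44.1567×18.6 = 23194
T = 23194 / 308.5768 = 75.16 °C

T_f = 75.2 °C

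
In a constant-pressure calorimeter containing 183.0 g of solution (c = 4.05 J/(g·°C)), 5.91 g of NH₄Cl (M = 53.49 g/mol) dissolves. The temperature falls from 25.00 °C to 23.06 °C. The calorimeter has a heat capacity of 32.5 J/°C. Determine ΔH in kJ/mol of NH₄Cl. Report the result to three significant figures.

ΔH = 13.6 kJ/mol

|ΔT| = |23.06 − 25.00| = 1.94 °C
|q_surr| = (183.0 × 4.05 + 32.5) × 1.94 = 773.65 × 1.94 = 1501 J
n(NH₄Cl) = 5.91 / 53.49 = 0.1105 mol
Temperature fell, so q_rxn = +|q_surr| = 1.501 kJ
ΔH = q_rxn / n = 13.58 kJ/mol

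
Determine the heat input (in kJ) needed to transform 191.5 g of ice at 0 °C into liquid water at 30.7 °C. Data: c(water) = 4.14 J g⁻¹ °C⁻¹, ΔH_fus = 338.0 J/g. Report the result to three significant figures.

q1 (melt at 0 °C): 191.5 × 338.0 = 64727 J
q2 (heat water 0.0→30.7 °C): 191.5 × 4.14 × 30.7 = 24339 J
Total: 64727 + 24339 = 89066 J = 89.1 kJ

q = 89.1 kJ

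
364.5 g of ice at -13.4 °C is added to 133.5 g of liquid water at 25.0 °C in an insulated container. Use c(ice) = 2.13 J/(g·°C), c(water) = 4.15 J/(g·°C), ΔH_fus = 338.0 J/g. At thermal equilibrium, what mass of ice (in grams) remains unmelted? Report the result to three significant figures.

m_ice remaining = 354 g

Heat to warm all ice to 0 °C: 364.5×2.13×13.4 = 10404 J
Heat released by water cooling to 0 °C: 133.5×4.15×25.0 = 13851 J
13851 J < 10404 + 364.5×338.0 = 133605 J, so not all ice melts; final T = 0 °C.
Heat left for melting: 13851 − 10404 = 3447 J
Mass melted = 3447 / 338.0 = 10.20 g
Ice remaining = 364.5 − 10.20 = 354.30 g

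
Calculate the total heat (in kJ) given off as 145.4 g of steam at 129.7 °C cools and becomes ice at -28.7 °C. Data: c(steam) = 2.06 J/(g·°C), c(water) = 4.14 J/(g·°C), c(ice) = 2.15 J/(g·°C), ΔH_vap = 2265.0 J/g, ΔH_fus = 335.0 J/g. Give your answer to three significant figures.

q1 (cool steam 129.7→100 °C): 145.4 × 2.06 × 29.7 = 8896 J
q2 (condense at 100 °C): 145.4 × 2265.0 = 329331 J
q3 (cool water 100→0 °C): 145.4 × 4.14 × 100.0 = 60196 J
q4 (freeze at 0 °C): 145.4 × 335.0 = 48709 J
q5 (cool ice 0→-28.7 °C): 145.4 × 2.15 × 28.7 = 8972 J
Total: 8896 + 329331 + 60196 + 48709 + 8972 = 456104 J = 456 kJ

q = 456 kJ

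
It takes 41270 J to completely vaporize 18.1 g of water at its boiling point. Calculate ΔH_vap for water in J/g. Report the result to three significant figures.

ΔH_vap = 2280 J/g

ΔH_vap = q / m = 41270 / 18.1 = 2280 J/g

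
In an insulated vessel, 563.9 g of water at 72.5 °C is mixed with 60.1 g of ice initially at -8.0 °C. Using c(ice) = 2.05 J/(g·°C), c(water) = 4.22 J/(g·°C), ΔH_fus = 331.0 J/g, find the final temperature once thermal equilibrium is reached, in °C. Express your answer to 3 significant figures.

Heat to bring ice to 0 °C and melt it: q₁ = 60.1×2.05×8.0 + 60.1×331.0 = 20879 J
Heat the water can supply cooling to 0 °C: 563.9×4.22×72.5 = 172525 J > q₁, so all ice melts.
Energy balance: 563.9×4.22×(72.5 − T) = 20879 + 60.1×4.22×(T − 0)
2379.658(72.5 − T) = 20879 + 253.622 T
172525 − 20879 = 2633.280 T
T = 151646 / 2633.280 = 57.59 °C

T_f = 57.6 °C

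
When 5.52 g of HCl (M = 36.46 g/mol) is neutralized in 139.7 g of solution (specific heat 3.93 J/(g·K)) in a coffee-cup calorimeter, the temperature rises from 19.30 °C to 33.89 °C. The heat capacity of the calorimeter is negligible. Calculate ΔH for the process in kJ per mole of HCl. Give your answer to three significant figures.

ΔH = -52.9 kJ/mol

|ΔT| = |33.89 − 19.30| = 14.59 °C
|q_surr| = (139.7 × 3.93) × 14.59 = 549.021 × 14.59 = 8010 J
n(HCl) = 5.52 / 36.46 = 0.1514 mol
Temperature rose, so q_rxn = −|q_surr| = -8.010 kJ
ΔH = q_rxn / n = -52.91 kJ/mol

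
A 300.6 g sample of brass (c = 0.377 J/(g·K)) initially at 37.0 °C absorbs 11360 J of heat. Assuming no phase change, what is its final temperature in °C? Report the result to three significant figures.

T_f = 137 °C

ΔT = q / (m c) = 11360 / (300.6 × 0.377) = 100.2 °C
T_f = 37.0 + 100.2 = 137.2 °C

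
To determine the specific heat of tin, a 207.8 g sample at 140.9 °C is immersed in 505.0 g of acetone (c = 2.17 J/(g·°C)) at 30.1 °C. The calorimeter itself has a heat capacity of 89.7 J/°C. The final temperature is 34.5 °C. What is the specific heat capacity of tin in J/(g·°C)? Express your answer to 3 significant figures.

c = 0.236 J/(g·°C)

q_gained = (505.0 × 2.17 + 89.7) × (34.5 − 30.1) = 5216 J
q_lost = 207.8 × c × (140.9 − 34.5) = 22109.92 c
Set equal: c = 5216 / 22109.92 = 0.236 J/(g·°C)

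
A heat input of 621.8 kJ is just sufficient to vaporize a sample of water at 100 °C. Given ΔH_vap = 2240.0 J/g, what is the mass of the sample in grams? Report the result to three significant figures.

m = 278 g

m = q / ΔH_vap = 621800 J / 2240.0 J/g = 278 g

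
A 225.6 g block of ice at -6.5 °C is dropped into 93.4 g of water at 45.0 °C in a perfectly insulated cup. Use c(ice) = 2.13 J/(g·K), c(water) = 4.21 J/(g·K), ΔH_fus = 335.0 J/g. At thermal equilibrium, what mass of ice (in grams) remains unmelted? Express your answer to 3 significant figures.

Heat to warm all ice to 0 °C: 225.6×2.13×6.5 = 3123.4 J
Heat released by water cooling to 0 °C: 93.4×4.21×45.0 = 17695 J
17695 J < 3123.4 + 225.6×335.0 = 78699.4 J, so not all ice melts; final T = 0 °C.
Heat left for melting: 17695 − 3123.4 = 14571.6 J
Mass melted = 14571.6 / 335.0 = 43.50 g
Ice remaining = 225.6 − 43.50 = 182.10 g

m_ice remaining = 182 g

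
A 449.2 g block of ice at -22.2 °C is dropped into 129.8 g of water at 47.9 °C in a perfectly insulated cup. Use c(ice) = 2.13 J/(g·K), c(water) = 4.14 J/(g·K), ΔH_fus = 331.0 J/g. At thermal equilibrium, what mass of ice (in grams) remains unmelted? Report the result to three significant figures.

m_ice remaining = 436 g

Heat to warm all ice to 0 °C: 449.2×2.13×22.2 = 21241 J
Heat released by water cooling to 0 °C: 129.8×4.14×47.9 = 25740 J
25740 J < 21241 + 449.2×331.0 = 169926.2 J, so not all ice melts; final T = 0 °C.
Heat left for melting: 25740 − 21241 = 4499 J
Mass melted = 4499 / 331.0 = 13.59 g
Ice remaining = 449.2 − 13.59 = 435.61 g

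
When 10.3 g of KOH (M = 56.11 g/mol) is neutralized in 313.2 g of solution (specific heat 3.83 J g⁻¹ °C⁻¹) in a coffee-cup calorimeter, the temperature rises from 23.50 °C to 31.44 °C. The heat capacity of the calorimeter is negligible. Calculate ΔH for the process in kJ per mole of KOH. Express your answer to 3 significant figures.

|ΔT| = |31.44 − 23.50| = 7.94 °C
|q_surr| = (313.2 × 3.83) × 7.94 = 1199.556 × 7.94 = 9524 J
n(KOH) = 10.3 / 56.11 = 0.1836 mol
Temperature rose, so q_rxn = −|q_surr| = -9.524 kJ
ΔH = q_rxn / n = -51.87 kJ/mol

ΔH = -51.9 kJ/mol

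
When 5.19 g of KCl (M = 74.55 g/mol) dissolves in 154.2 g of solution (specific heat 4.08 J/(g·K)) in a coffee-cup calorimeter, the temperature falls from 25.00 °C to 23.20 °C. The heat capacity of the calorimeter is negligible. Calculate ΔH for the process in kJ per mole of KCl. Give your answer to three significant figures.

|ΔT| = |23.20 − 25.00| = 1.80 °C
|q_surr| = (154.2 × 4.08) × 1.80 = 629.136 × 1.80 = 1132 J
n(KCl) = 5.19 / 74.55 = 0.06962 mol
Temperature fell, so q_rxn = +|q_surr| = 1.132 kJ
ΔH = q_rxn / n = 16.26 kJ/mol

ΔH = 16.3 kJ/mol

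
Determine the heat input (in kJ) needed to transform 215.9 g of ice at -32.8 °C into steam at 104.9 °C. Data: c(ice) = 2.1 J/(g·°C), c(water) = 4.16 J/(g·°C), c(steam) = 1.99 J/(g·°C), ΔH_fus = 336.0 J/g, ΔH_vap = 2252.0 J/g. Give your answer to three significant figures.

q = 666 kJ

q1 (heat ice -32.8→0.0 °C): 215.9 × 2.1 × 32.8 = 14871 J
q2 (melt at 0 °C): 215.9 × 336.0 = 72542 J
q3 (heat water 0.0→100.0 °C): 215.9 × 4.16 × 100.0 = 89814 J
q4 (vaporize at 100 °C): 215.9 × 2252.0 = 486207 J
q5 (heat steam 100.0→104.9 °C): 215.9 × 1.99 × 4.9 = 2105 J
Total: 14871 + 72542 + 89814 + 486207 + 2105 = 665539 J = 666 kJ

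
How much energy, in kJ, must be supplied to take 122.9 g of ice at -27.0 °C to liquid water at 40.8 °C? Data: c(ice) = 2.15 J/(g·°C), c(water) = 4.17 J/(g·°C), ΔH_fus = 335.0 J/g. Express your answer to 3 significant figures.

q = 69.2 kJ

q1 (heat ice -27.0→0.0 °C): 122.9 × 2.15 × 27.0 = 7134 J
q2 (melt at 0 °C): 122.9 × 335.0 = 41172 J
q3 (heat water 0.0→40.8 °C): 122.9 × 4.17 × 40.8 = 20910 J
Total: 7134 + 41172 + 20910 = 69216 J = 69.2 kJ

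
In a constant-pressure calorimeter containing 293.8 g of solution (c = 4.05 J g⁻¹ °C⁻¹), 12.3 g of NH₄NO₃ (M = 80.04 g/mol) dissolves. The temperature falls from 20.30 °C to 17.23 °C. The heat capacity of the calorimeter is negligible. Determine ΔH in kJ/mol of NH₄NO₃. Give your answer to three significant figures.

|ΔT| = |17.23 − 20.30| = 3.07 °C
|q_surr| = (293.8 × 4.05) × 3.07 = 1189.89 × 3.07 = 3653 J
n(NH₄NO₃) = 12.3 / 80.04 = 0.1537 mol
Temperature fell, so q_rxn = +|q_surr| = 3.653 kJ
ΔH = q_rxn / n = 23.77 kJ/mol

ΔH = 23.8 kJ/mol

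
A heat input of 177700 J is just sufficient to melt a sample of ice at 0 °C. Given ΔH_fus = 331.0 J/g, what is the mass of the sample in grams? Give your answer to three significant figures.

m = 537 g

m = q / ΔH_fus = 177700 J / 331.0 J/g = 537 g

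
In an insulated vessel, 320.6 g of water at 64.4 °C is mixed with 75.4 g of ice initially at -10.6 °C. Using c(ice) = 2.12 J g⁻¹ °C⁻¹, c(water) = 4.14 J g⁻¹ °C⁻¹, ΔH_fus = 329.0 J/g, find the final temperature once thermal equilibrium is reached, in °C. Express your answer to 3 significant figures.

Heat to bring ice to 0 °C and melt it: q₁ = 75.4×2.12×10.6 + 75.4×329.0 = 26501 J
Heat the water can supply cooling to 0 °C: 320.6×4.14×64.4 = 85477.1 J > q₁, so all ice melts.
Energy balance: 320.6×4.14×(64.4 − T) = 26501 + 75.4×4.14×(T − 0)
1327.284(64.4 − T) = 26501 + 312.156 T
85477.1 − 26501 = 1639.440 T
T = 58976.1 / 1639.440 = 35.97 °C

T_f = 36.0 °C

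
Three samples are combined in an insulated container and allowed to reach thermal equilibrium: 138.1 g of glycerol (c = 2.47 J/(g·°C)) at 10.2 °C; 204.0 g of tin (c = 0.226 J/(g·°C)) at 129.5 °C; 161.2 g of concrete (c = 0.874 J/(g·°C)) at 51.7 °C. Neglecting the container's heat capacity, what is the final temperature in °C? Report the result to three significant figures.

Σ mᵢcᵢ(T − Tᵢ) = 0  ⇒  T = Σ mᵢcᵢTᵢ / Σ mᵢcᵢ
Σ mᵢcᵢ = 138.1×2.47 + 204.0×0.226 + 161.2×0.874 = 528.0998
Σ mᵢcᵢTᵢ = 341.107×10.2 + 46.104×129.5 + 140.8888×51.7 = 16734
T = 16734 / 528.0998 = 31.69 °C

T_f = 31.7 °C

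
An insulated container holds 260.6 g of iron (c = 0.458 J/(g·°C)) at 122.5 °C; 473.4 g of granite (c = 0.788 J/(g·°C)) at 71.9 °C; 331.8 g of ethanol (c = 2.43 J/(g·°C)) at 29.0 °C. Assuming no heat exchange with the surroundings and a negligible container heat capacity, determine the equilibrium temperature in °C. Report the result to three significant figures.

T_f = 49.9 °C

Σ mᵢcᵢ(T − Tᵢ) = 0  ⇒  T = Σ mᵢcᵢTᵢ / Σ mᵢcᵢ
Σ mᵢcᵢ = 260.6×0.458 + 473.4×0.788 + 331.8×2.43 = 1298.6680
Σ mᵢcᵢTᵢ = 119.3548×122.5 + 373.0392×71.9 + 806.274×29.0 = 64824
T = 64824 / 1298.6680 = 49.92 °C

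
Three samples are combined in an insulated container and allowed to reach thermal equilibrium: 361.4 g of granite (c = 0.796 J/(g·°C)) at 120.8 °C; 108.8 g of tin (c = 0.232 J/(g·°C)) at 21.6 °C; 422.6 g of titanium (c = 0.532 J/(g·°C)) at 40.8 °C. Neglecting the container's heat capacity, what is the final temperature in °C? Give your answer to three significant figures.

T_f = 82.7 °C

Σ mᵢcᵢ(T − Tᵢ) = 0  ⇒  T = Σ mᵢcᵢTᵢ / Σ mᵢcᵢ
Σ mᵢcᵢ = 361.4×0.796 + 108.8×0.232 + 422.6×0.532 = 537.7392
Σ mᵢcᵢTᵢ = 287.6744×120.8 + 25.2416×21.6 + 224.8232×40.8 = 44469
T = 44469 / 537.7392 = 82.70 °C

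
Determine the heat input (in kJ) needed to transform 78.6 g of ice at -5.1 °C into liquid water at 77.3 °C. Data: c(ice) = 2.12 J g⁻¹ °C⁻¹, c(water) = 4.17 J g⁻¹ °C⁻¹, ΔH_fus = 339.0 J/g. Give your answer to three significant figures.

q1 (heat ice -5.1→0.0 °C): 78.6 × 2.12 × 5.1 = 850 J
q2 (melt at 0 °C): 78.6 × 339.0 = 26645 J
q3 (heat water 0.0→77.3 °C): 78.6 × 4.17 × 77.3 = 25336 J
Total: 850 + 26645 + 25336 = 52831 J = 52.8 kJ

q = 52.8 kJ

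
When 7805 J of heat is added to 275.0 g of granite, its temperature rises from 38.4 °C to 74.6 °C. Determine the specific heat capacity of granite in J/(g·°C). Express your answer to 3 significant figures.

c = 0.784 J/(g·°C)

c = q / (m ΔT) = 7805 / (275.0 × 36.2)
c = 7805 / 9955 = 0.784 J/(g·°C)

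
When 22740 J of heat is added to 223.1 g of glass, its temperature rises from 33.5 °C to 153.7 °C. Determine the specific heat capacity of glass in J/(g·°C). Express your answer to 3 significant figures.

c = 0.848 J/(g·°C)

c = q / (m ΔT) = 22740 / (223.1 × 120.2)
c = 22740 / 26816.62 = 0.848 J/(g·°C)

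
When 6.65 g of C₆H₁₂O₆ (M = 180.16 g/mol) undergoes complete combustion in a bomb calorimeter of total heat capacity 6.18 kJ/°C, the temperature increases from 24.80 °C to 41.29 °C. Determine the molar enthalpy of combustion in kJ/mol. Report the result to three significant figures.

ΔH = -2760 kJ/mol

ΔT = 41.29 − 24.80 = 16.49 °C
q_cal = C_cal × ΔT = 6.18 × 16.49 = 101.9082 kJ
n = 6.65 / 180.16 = 0.03691 mol
q_rxn = −q_cal = -101.9082 kJ
ΔH = -101.9082 / 0.03691 = -2761 kJ/mol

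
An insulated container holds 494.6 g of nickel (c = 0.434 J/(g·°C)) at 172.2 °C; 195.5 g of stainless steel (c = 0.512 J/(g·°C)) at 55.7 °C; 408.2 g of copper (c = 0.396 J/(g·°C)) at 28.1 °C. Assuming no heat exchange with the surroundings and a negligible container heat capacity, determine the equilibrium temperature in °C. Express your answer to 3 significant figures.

Σ mᵢcᵢ(T − Tᵢ) = 0  ⇒  T = Σ mᵢcᵢTᵢ / Σ mᵢcᵢ
Σ mᵢcᵢ = 494.6×0.434 + 195.5×0.512 + 408.2×0.396 = 476.3996
Σ mᵢcᵢTᵢ = 214.6564×172.2 + 100.096×55.7 + 161.6472×28.1 = 47081
T = 47081 / 476.3996 = 98.83 °C

T_f = 98.8 °C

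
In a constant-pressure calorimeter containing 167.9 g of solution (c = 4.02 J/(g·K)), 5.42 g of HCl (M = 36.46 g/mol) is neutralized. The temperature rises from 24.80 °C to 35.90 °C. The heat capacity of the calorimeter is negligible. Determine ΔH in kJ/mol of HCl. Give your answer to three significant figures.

ΔH = -50.4 kJ/mol

|ΔT| = |35.90 − 24.80| = 11.10 °C
|q_surr| = (167.9 × 4.02) × 11.10 = 674.958 × 11.10 = 7492 J
n(HCl) = 5.42 / 36.46 = 0.1487 mol
Temperature rose, so q_rxn = −|q_surr| = -7.492 kJ
ΔH = q_rxn / n = -50.38 kJ/mol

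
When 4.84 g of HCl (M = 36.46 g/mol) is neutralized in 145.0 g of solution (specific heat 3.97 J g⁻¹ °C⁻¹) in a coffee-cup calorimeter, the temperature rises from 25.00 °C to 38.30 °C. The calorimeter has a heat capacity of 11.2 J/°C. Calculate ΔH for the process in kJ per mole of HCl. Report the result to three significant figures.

|ΔT| = |38.30 − 25.00| = 13.30 °C
|q_surr| = (145.0 × 3.97 + 11.2) × 13.30 = 586.85 × 13.30 = 7805 J
n(HCl) = 4.84 / 36.46 = 0.1327 mol
Temperature rose, so q_rxn = −|q_surr| = -7.805 kJ
ΔH = q_rxn / n = -58.82 kJ/mol

ΔH = -58.8 kJ/mol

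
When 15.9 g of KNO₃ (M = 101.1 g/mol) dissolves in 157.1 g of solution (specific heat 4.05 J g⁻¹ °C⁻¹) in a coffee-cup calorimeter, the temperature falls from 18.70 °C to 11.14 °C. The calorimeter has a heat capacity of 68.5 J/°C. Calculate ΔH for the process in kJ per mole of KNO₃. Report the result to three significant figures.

ΔH = 33.9 kJ/mol

|ΔT| = |11.14 − 18.70| = 7.56 °C
|q_surr| = (157.1 × 4.05 + 68.5) × 7.56 = 704.755 × 7.56 = 5328 J
n(KNO₃) = 15.9 / 101.1 = 0.1573 mol
Temperature fell, so q_rxn = +|q_surr| = 5.328 kJ
ΔH = q_rxn / n = 33.87 kJ/mol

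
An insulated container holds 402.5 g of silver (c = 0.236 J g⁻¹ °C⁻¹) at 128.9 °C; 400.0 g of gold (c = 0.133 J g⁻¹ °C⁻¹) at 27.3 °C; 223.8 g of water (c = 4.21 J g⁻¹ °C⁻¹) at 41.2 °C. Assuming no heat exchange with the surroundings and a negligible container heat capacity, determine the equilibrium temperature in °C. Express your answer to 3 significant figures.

Σ mᵢcᵢ(T − Tᵢ) = 0  ⇒  T = Σ mᵢcᵢTᵢ / Σ mᵢcᵢ
Σ mᵢcᵢ = 402.5×0.236 + 400.0×0.133 + 223.8×4.21 = 1090.388
Σ mᵢcᵢTᵢ = 94.99×128.9 + 53.2×27.3 + 942.198×41.2 = 52515
T = 52515 / 1090.388 = 48.16 °C

T_f = 48.2 °C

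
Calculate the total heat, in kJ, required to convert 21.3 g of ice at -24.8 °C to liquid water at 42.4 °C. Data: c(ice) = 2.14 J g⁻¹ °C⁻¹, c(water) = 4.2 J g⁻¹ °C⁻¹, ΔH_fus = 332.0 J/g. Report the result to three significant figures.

q1 (heat ice -24.8→0.0 °C): 21.3 × 2.14 × 24.8 = 1130 J
q2 (melt at 0 °C): 21.3 × 332.0 = 7072 J
q3 (heat water 0.0→42.4 °C): 21.3 × 4.2 × 42.4 = 3793 J
Total: 1130 + 7072 + 3793 = 11995 J = 12.0 kJ

q = 12.0 kJ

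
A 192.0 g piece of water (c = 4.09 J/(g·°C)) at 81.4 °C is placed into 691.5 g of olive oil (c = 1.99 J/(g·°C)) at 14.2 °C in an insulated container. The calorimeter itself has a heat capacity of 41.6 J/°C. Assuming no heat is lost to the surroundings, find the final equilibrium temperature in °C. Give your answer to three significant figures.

Heat lost by water = heat gained by olive oil + calorimeter.
(192.0)(4.09)(81.4 − T) = [(691.5)(1.99) + 41.6](T − 14.2)
785.28 (81.4 − T) = 1417.685 (T − 14.2)
63922 − 785.28 T = 1417.685 T − 20131
84053 = 2202.965 T
T = 38.15 °C

T_f = 38.2 °C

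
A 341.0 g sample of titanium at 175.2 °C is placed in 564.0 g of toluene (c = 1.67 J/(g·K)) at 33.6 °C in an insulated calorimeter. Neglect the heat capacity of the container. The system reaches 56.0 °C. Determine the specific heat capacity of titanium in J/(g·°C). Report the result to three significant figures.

c = 0.519 J/(g·°C)

q_gained = (564.0 × 1.67) × (56.0 − 33.6) = 21100 J
q_lost = 341.0 × c × (175.2 − 56.0) = 40647.2 c
Set equal: c = 21100 / 40647.2 = 0.519 J/(g·°C)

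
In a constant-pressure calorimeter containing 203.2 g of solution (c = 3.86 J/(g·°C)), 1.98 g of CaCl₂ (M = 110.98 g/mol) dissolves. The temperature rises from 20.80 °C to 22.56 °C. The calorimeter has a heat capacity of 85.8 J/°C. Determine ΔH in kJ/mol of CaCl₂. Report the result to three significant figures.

ΔH = -85.8 kJ/mol

|ΔT| = |22.56 − 20.80| = 1.76 °C
|q_surr| = (203.2 × 3.86 + 85.8) × 1.76 = 870.152 × 1.76 = 1531 J
n(CaCl₂) = 1.98 / 110.98 = 0.01784 mol
Temperature rose, so q_rxn = −|q_surr| = -1.531 kJ
ΔH = q_rxn / n = -85.82 kJ/mol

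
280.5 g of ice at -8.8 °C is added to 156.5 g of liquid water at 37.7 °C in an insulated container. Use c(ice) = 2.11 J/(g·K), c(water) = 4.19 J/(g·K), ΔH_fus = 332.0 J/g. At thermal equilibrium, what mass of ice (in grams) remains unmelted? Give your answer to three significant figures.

m_ice remaining = 222 g

Heat to warm all ice to 0 °C: 280.5×2.11×8.8 = 5208.3 J
Heat released by water cooling to 0 °C: 156.5×4.19×37.7 = 24721 J
24721 J < 5208.3 + 280.5×332.0 = 98334.3 J, so not all ice melts; final T = 0 °C.
Heat left for melting: 24721 − 5208.3 = 19512.7 J
Mass melted = 19512.7 / 332.0 = 58.77 g
Ice remaining = 280.5 − 58.77 = 221.73 g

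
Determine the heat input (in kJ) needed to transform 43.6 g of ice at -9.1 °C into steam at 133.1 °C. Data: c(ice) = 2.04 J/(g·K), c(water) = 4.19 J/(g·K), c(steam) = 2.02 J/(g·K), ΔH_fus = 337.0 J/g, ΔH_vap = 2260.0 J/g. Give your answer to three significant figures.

q = 135 kJ

q1 (heat ice -9.1→0.0 °C): 43.6 × 2.04 × 9.1 = 809 J
q2 (melt at 0 °C): 43.6 × 337.0 = 14693 J
q3 (heat water 0.0→100.0 °C): 43.6 × 4.19 × 100.0 = 18268 J
q4 (vaporize at 100 °C): 43.6 × 2260.0 = 98536 J
q5 (heat steam 100.0→133.1 °C): 43.6 × 2.02 × 33.1 = 2915 J
Total: 809 + 14693 + 18268 + 98536 + 2915 = 135221 J = 135 kJ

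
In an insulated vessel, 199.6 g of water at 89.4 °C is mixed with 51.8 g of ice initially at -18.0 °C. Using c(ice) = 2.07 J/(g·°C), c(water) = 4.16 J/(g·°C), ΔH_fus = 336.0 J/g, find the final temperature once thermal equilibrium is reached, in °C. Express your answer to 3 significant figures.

T_f = 52.5 °C

Heat to bring ice to 0 °C and melt it: q₁ = 51.8×2.07×18.0 + 51.8×336.0 = 19335 J
Heat the water can supply cooling to 0 °C: 199.6×4.16×89.4 = 74232.0 J > q₁, so all ice melts.
Energy balance: 199.6×4.16×(89.4 − T) = 19335 + 51.8×4.16×(T − 0)
830.336(89.4 − T) = 19335 + 215.488 T
74232.0 − 19335 = 1045.824 T
T = 54897.0 / 1045.824 = 52.49 °C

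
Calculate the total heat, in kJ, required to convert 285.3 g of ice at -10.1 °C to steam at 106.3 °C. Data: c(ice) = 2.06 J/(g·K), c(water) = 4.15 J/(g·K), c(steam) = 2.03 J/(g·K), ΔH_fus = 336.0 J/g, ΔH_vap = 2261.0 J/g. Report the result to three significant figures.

q1 (heat ice -10.1→0.0 °C): 285.3 × 2.06 × 10.1 = 5936 J
q2 (melt at 0 °C): 285.3 × 336.0 = 95861 J
q3 (heat water 0.0→100.0 °C): 285.3 × 4.15 × 100.0 = 118400 J
q4 (vaporize at 100 °C): 285.3 × 2261.0 = 645063 J
q5 (heat steam 100.0→106.3 °C): 285.3 × 2.03 × 6.3 = 3649 J
Total: 5936 + 95861 + 118400 + 645063 + 3649 = 868909 J = 869 kJ

q = 869 kJ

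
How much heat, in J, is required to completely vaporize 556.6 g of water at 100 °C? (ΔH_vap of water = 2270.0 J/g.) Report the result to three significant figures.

q = 1260000 J

q = m × ΔH_vap = 556.6 × 2270.0 = 1263000 J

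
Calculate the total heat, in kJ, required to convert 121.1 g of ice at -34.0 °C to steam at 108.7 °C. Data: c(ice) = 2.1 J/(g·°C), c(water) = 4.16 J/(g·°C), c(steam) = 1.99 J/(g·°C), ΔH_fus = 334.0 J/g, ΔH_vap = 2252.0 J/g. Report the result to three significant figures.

q1 (heat ice -34.0→0.0 °C): 121.1 × 2.1 × 34.0 = 8647 J
q2 (melt at 0 °C): 121.1 × 334.0 = 40447 J
q3 (heat water 0.0→100.0 °C): 121.1 × 4.16 × 100.0 = 50378 J
q4 (vaporize at 100 °C): 121.1 × 2252.0 = 272717 J
q5 (heat steam 100.0→108.7 °C): 121.1 × 1.99 × 8.7 = 2097 J
Total: 8647 + 40447 + 50378 + 272717 + 2097 = 374286 J = 374 kJ

q = 374 kJ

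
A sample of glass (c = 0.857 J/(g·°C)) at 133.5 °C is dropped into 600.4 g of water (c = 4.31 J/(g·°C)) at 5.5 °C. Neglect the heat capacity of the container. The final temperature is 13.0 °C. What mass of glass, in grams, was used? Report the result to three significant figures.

m = 188 g

q_gained = (600.4 × 4.31) × (13.0 − 5.5) = 19410 J
q_lost = m × 0.857 × (133.5 − 13.0) = 103.2685 m
m = 19410 / 103.2685 = 188 g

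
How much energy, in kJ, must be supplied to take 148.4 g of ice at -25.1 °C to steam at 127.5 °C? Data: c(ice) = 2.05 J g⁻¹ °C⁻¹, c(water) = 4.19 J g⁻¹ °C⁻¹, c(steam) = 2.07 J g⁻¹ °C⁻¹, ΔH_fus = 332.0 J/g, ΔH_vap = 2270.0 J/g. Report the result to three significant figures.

q1 (heat ice -25.1→0.0 °C): 148.4 × 2.05 × 25.1 = 7636 J
q2 (melt at 0 °C): 148.4 × 332.0 = 49269 J
q3 (heat water 0.0→100.0 °C): 148.4 × 4.19 × 100.0 = 62180 J
q4 (vaporize at 100 °C): 148.4 × 2270.0 = 336868 J
q5 (heat steam 100.0→127.5 °C): 148.4 × 2.07 × 27.5 = 8448 J
Total: 7636 + 49269 + 62180 + 336868 + 8448 = 464401 J = 464 kJ

q = 464 kJ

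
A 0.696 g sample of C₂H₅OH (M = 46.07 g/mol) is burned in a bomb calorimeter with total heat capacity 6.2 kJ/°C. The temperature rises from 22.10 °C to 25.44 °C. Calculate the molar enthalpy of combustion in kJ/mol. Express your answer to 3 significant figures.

ΔH = -1370 kJ/mol

ΔT = 25.44 − 22.10 = 3.34 °C
q_cal = C_cal × ΔT = 6.2 × 3.34 = 20.708 kJ
n = 0.696 / 46.07 = 0.01511 mol
q_rxn = −q_cal = -20.708 kJ
ΔH = -20.708 / 0.01511 = -1370 kJ/mol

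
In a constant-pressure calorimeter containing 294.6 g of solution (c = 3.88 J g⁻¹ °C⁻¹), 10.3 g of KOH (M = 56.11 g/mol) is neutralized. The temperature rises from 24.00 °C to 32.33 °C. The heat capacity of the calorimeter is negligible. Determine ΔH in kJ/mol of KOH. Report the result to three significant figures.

|ΔT| = |32.33 − 24.00| = 8.33 °C
|q_surr| = (294.6 × 3.88) × 8.33 = 1143.048 × 8.33 = 9522 J
n(KOH) = 10.3 / 56.11 = 0.1836 mol
Temperature rose, so q_rxn = −|q_surr| = -9.522 kJ
ΔH = q_rxn / n = -51.86 kJ/mol

ΔH = -51.9 kJ/mol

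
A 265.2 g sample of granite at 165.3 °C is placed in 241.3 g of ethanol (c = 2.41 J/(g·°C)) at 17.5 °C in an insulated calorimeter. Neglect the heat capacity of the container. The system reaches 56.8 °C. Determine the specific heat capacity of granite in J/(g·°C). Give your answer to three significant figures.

c = 0.794 J/(g·°C)

q_gained = (241.3 × 2.41) × (56.8 − 17.5) = 22850 J
q_lost = 265.2 × c × (165.3 − 56.8) = 28774.2 c
Set equal: c = 22850 / 28774.2 = 0.794 J/(g·°C)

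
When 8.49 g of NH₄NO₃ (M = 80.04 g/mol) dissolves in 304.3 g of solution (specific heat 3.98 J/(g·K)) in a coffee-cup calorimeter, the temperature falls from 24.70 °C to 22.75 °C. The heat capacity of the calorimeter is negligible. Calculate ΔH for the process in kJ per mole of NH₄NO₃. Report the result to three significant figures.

ΔH = 22.3 kJ/mol

|ΔT| = |22.75 − 24.70| = 1.95 °C
|q_surr| = (304.3 × 3.98) × 1.95 = 1211.114 × 1.95 = 2362 J
n(NH₄NO₃) = 8.49 / 80.04 = 0.1061 mol
Temperature fell, so q_rxn = +|q_surr| = 2.362 kJ
ΔH = q_rxn / n = 22.26 kJ/mol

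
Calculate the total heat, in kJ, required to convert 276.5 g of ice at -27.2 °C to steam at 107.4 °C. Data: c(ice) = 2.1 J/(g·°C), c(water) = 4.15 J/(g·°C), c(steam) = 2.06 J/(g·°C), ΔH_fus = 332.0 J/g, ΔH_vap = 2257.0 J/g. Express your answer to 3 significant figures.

q1 (heat ice -27.2→0.0 °C): 276.5 × 2.1 × 27.2 = 15794 J
q2 (melt at 0 °C): 276.5 × 332.0 = 91798 J
q3 (heat water 0.0→100.0 °C): 276.5 × 4.15 × 100.0 = 114748 J
q4 (vaporize at 100 °C): 276.5 × 2257.0 = 624061 J
q5 (heat steam 100.0→107.4 °C): 276.5 × 2.06 × 7.4 = 4215 J
Total: 15794 + 91798 + 114748 + 624061 + 4215 = 850616 J = 851 kJ

q = 851 kJ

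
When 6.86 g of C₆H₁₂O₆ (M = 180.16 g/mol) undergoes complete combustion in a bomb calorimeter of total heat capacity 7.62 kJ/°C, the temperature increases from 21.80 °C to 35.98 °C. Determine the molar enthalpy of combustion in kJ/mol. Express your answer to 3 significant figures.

ΔH = -2840 kJ/mol

ΔT = 35.98 − 21.80 = 14.18 °C
q_cal = C_cal × ΔT = 7.62 × 14.18 = 108.0516 kJ
n = 6.86 / 180.16 = 0.03808 mol
q_rxn = −q_cal = -108.0516 kJ
ΔH = -108.0516 / 0.03808 = -2837 kJ/mol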